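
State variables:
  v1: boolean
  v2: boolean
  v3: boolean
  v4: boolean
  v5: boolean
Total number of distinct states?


State space = product of domain sizes of all variables.
Domain sizes:
  v1 (boolean): 2
  v2 (boolean): 2
  v3 (boolean): 2
  v4 (boolean): 2
  v5 (boolean): 2
Product = 2 * 2 * 2 * 2 * 2 = 32

32


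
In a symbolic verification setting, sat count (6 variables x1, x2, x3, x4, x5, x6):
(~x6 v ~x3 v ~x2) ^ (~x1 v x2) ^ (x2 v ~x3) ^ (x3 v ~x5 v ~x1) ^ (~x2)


CNF with 5 clauses over 6 vars (64 assignments).
An assignment satisfies CNF iff every clause has >=1 true literal.
Check each row (bits = x1,x2,x3,x4,x5,x6; clause T/F shown):
  row 0 [000000]: clauses=TTTTT -> 1
  row 1 [000001]: clauses=TTTTT -> 1
  row 2 [000010]: clauses=TTTTT -> 1
  row 3 [000011]: clauses=TTTTT -> 1
  row 4 [000100]: clauses=TTTTT -> 1
  (every remaining row is evaluated the same way; all 64 results are listed next)
Full result column, 8 rows per line (x1,x2,x3 fixed per line; x4,x5,x6 runs 000..111 left to right):
  rows 0-7 [x1,x2,x3=000]: 11111111  (ones: 8)
  rows 8-15 [x1,x2,x3=001]: 00000000  (ones: 0)
  rows 16-23 [x1,x2,x3=010]: 00000000  (ones: 0)
  rows 24-31 [x1,x2,x3=011]: 00000000  (ones: 0)
  rows 32-39 [x1,x2,x3=100]: 00000000  (ones: 0)
  rows 40-47 [x1,x2,x3=101]: 00000000  (ones: 0)
  rows 48-55 [x1,x2,x3=110]: 00000000  (ones: 0)
  rows 56-63 [x1,x2,x3=111]: 00000000  (ones: 0)
Satisfying assignments = 8+0+0+0+0+0+0+0 = 8

8


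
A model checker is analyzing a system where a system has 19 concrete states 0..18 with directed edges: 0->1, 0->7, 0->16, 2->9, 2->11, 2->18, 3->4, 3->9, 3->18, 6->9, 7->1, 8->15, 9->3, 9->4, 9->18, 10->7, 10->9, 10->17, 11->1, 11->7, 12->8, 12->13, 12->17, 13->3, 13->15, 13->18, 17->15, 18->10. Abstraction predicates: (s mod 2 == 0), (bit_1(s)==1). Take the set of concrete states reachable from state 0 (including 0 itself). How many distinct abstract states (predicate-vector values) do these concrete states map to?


BFS from 0:
Concrete reachable: {0, 1, 7, 16}
Abstract via predicates (s mod 2 == 0), (bit_1(s)==1):
  (0,0) <- {1}
  (0,1) <- {7}
  (1,0) <- {0, 16}
Distinct abstract states = 3

3


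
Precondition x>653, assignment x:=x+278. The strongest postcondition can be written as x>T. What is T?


Formula: sp(P, x:=E) = exists old_x. (x = E[old_x/x]) AND P[old_x/x] (old_x is the value of x before the assignment; eliminate old_x by solving x = E[old_x/x] for old_x)
Step 1: Precondition P: x>653, i.e. old_x > 653
Step 2: Assignment gives x = old_x + 278, so old_x = x - 278
Step 3: Substitute into P: x - 278 > 653
Step 4: Simplify: x > 653+278 = 931

931


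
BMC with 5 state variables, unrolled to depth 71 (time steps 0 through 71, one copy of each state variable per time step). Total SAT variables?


BMC unrolls to depth k, creating one copy of each state var for steps 0..k.
Step count = 71 + 1 = 72 (steps 0 through 71)
Vars per step = 5
Total = 5 * 72 = 360

360


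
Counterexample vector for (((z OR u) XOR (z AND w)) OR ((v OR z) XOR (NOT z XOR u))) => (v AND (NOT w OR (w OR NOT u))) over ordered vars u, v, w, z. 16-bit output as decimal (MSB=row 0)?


F1 = (((z OR u) XOR (z AND w)) OR ((v OR z) XOR (NOT z XOR u)))
F2 = (v AND (NOT w OR (w OR NOT u)))
Counterexample to F1=>F2 is where F1=1 and F2=0.
Evaluate each row (bits = u,v,w,z, MSB first):
  row 0 [0000]: F1=1 F2=0 -> F1&~F2 -> 1
  row 1 [0001]: F1=1 F2=0 -> F1&~F2 -> 1
  row 2 [0010]: F1=1 F2=0 -> F1&~F2 -> 1
  row 3 [0011]: F1=1 F2=0 -> F1&~F2 -> 1
  row 4 [0100]: F1=0 F2=1 -> F1&~F2 -> 0
  row 5 [0101]: F1=1 F2=1 -> F1&~F2 -> 0
  row 6 [0110]: F1=0 F2=1 -> F1&~F2 -> 0
  row 7 [0111]: F1=1 F2=1 -> F1&~F2 -> 0
  row 8 [1000]: F1=1 F2=0 -> F1&~F2 -> 1
  row 9 [1001]: F1=1 F2=0 -> F1&~F2 -> 1
  row 10 [1010]: F1=1 F2=0 -> F1&~F2 -> 1
  row 11 [1011]: F1=0 F2=0 -> F1&~F2 -> 0
  row 12 [1100]: F1=1 F2=1 -> F1&~F2 -> 0
  row 13 [1101]: F1=1 F2=1 -> F1&~F2 -> 0
  row 14 [1110]: F1=1 F2=1 -> F1&~F2 -> 0
  row 15 [1111]: F1=0 F2=1 -> F1&~F2 -> 0
Full result column, 4 rows per line (u,v fixed per line; w,z runs 00..11 left to right):
  rows 0-3 [u,v=00]: 1111  = hex F
  rows 4-7 [u,v=01]: 0000  = hex 0
  rows 8-11 [u,v=10]: 1110  = hex E
  rows 12-15 [u,v=11]: 0000  = hex 0
Counterexample vector (row 0 .. row 15) = 1111000011100000
Output column grouped in 4s = 1111 0000 1110 0000 = 0xF0E0
Convert to decimal digit by digit (value = value*16 + digit):
  F -> 15
  15*16 + 0 = 240
  240*16 + 14 (E) = 3854
  3854*16 + 0 = 61664
Decimal = 61664

61664


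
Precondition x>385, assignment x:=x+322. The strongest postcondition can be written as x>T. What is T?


Formula: sp(P, x:=E) = exists old_x. (x = E[old_x/x]) AND P[old_x/x] (old_x is the value of x before the assignment; eliminate old_x by solving x = E[old_x/x] for old_x)
Step 1: Precondition P: x>385, i.e. old_x > 385
Step 2: Assignment gives x = old_x + 322, so old_x = x - 322
Step 3: Substitute into P: x - 322 > 385
Step 4: Simplify: x > 385+322 = 707

707


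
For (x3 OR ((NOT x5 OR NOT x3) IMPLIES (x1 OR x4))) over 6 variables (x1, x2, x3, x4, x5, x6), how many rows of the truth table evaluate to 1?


Formula: (x3 OR ((NOT x5 OR NOT x3) IMPLIES (x1 OR x4))) over 6 vars (64 rows)
Evaluate each row (x1, x2, x3, x4, x5, x6 as bits, MSB first):
  row 0 [000000]: (0 OR ((NOT 0 OR NOT 0) IMPLIES (0 OR 0))) -> 0
  row 1 [000001]: (0 OR ((NOT 0 OR NOT 0) IMPLIES (0 OR 0))) -> 0
  row 2 [000010]: (0 OR ((NOT 1 OR NOT 0) IMPLIES (0 OR 0))) -> 0
  row 3 [000011]: (0 OR ((NOT 1 OR NOT 0) IMPLIES (0 OR 0))) -> 0
  row 4 [000100]: (0 OR ((NOT 0 OR NOT 0) IMPLIES (0 OR 1))) -> 1
  (every remaining row is evaluated the same way; all 64 results are listed next)
Full result column, 8 rows per line (x1,x2,x3 fixed per line; x4,x5,x6 runs 000..111 left to right):
  rows 0-7 [x1,x2,x3=000]: 00001111  (ones: 4)
  rows 8-15 [x1,x2,x3=001]: 11111111  (ones: 8)
  rows 16-23 [x1,x2,x3=010]: 00001111  (ones: 4)
  rows 24-31 [x1,x2,x3=011]: 11111111  (ones: 8)
  rows 32-39 [x1,x2,x3=100]: 11111111  (ones: 8)
  rows 40-47 [x1,x2,x3=101]: 11111111  (ones: 8)
  rows 48-55 [x1,x2,x3=110]: 11111111  (ones: 8)
  rows 56-63 [x1,x2,x3=111]: 11111111  (ones: 8)
Count of 1-rows = 4+8+4+8+8+8+8+8 = 56

56


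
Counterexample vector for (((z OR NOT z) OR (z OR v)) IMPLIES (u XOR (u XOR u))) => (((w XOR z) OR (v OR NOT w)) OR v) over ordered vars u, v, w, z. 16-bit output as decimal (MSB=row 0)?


F1 = (((z OR NOT z) OR (z OR v)) IMPLIES (u XOR (u XOR u)))
F2 = (((w XOR z) OR (v OR NOT w)) OR v)
Counterexample to F1=>F2 is where F1=1 and F2=0.
Evaluate each row (bits = u,v,w,z, MSB first):
  row 0 [0000]: F1=0 F2=1 -> F1&~F2 -> 0
  row 1 [0001]: F1=0 F2=1 -> F1&~F2 -> 0
  row 2 [0010]: F1=0 F2=1 -> F1&~F2 -> 0
  row 3 [0011]: F1=0 F2=0 -> F1&~F2 -> 0
  row 4 [0100]: F1=0 F2=1 -> F1&~F2 -> 0
  row 5 [0101]: F1=0 F2=1 -> F1&~F2 -> 0
  row 6 [0110]: F1=0 F2=1 -> F1&~F2 -> 0
  row 7 [0111]: F1=0 F2=1 -> F1&~F2 -> 0
  row 8 [1000]: F1=1 F2=1 -> F1&~F2 -> 0
  row 9 [1001]: F1=1 F2=1 -> F1&~F2 -> 0
  row 10 [1010]: F1=1 F2=1 -> F1&~F2 -> 0
  row 11 [1011]: F1=1 F2=0 -> F1&~F2 -> 1
  row 12 [1100]: F1=1 F2=1 -> F1&~F2 -> 0
  row 13 [1101]: F1=1 F2=1 -> F1&~F2 -> 0
  row 14 [1110]: F1=1 F2=1 -> F1&~F2 -> 0
  row 15 [1111]: F1=1 F2=1 -> F1&~F2 -> 0
Full result column, 4 rows per line (u,v fixed per line; w,z runs 00..11 left to right):
  rows 0-3 [u,v=00]: 0000  = hex 0
  rows 4-7 [u,v=01]: 0000  = hex 0
  rows 8-11 [u,v=10]: 0001  = hex 1
  rows 12-15 [u,v=11]: 0000  = hex 0
Counterexample vector (row 0 .. row 15) = 0000000000010000
Output column grouped in 4s = 0000 0000 0001 0000 = 0x0010
Convert to decimal digit by digit (value = value*16 + digit):
  0 -> 0
  0*16 + 0 = 0
  0*16 + 1 = 1
  1*16 + 0 = 16
Decimal = 16

16


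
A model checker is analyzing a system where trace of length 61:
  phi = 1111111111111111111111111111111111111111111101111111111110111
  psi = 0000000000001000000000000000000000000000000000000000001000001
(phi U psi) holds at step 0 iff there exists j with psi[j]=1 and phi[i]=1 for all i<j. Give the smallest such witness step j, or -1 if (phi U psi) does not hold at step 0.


(phi U psi) at 0: need smallest j with psi[j]=1 and phi[i]=1 for all i in [0,j).
Scan from step 0:
  step 0: phi=1, psi=0 -> continue
  step 1: phi=1, psi=0 -> continue
  step 2: phi=1, psi=0 -> continue
  step 3: phi=1, psi=0 -> continue
  step 12: psi=1 and phi held for [0,12) -> witness found
Witness step = 12

12


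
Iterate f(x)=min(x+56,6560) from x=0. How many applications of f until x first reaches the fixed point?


Step 1: x=0, cap=6560, increment=56
Step 2: x grows by 56 each step until capped at 6560; fixed point is x=6560
Step 3: iterations = ceil(6560/56) = 118

118


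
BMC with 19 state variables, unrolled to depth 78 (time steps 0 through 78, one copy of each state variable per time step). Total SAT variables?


BMC unrolls to depth k, creating one copy of each state var for steps 0..k.
Step count = 78 + 1 = 79 (steps 0 through 78)
Vars per step = 19
Total = 19 * 79 = 1501

1501


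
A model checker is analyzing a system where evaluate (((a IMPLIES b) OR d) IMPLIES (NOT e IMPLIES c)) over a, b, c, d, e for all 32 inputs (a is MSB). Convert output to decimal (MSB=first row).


Formula: (((a IMPLIES b) OR d) IMPLIES (NOT e IMPLIES c)) over a, b, c, d, e (32 rows)
Evaluate each row (bits = a,b,c,d,e, MSB first):
  row 0 [00000]: (((0 IMPLIES 0) OR 0) IMPLIES (NOT 0 IMPLIES 0)) -> 0
  row 1 [00001]: (((0 IMPLIES 0) OR 0) IMPLIES (NOT 1 IMPLIES 0)) -> 1
  row 2 [00010]: (((0 IMPLIES 0) OR 1) IMPLIES (NOT 0 IMPLIES 0)) -> 0
  row 3 [00011]: (((0 IMPLIES 0) OR 1) IMPLIES (NOT 1 IMPLIES 0)) -> 1
  row 4 [00100]: (((0 IMPLIES 0) OR 0) IMPLIES (NOT 0 IMPLIES 1)) -> 1
  row 5 [00101]: (((0 IMPLIES 0) OR 0) IMPLIES (NOT 1 IMPLIES 1)) -> 1
  row 6 [00110]: (((0 IMPLIES 0) OR 1) IMPLIES (NOT 0 IMPLIES 1)) -> 1
  row 7 [00111]: (((0 IMPLIES 0) OR 1) IMPLIES (NOT 1 IMPLIES 1)) -> 1
  row 8 [01000]: (((0 IMPLIES 1) OR 0) IMPLIES (NOT 0 IMPLIES 0)) -> 0
  row 9 [01001]: (((0 IMPLIES 1) OR 0) IMPLIES (NOT 1 IMPLIES 0)) -> 1
  row 10 [01010]: (((0 IMPLIES 1) OR 1) IMPLIES (NOT 0 IMPLIES 0)) -> 0
  row 11 [01011]: (((0 IMPLIES 1) OR 1) IMPLIES (NOT 1 IMPLIES 0)) -> 1
  row 12 [01100]: (((0 IMPLIES 1) OR 0) IMPLIES (NOT 0 IMPLIES 1)) -> 1
  row 13 [01101]: (((0 IMPLIES 1) OR 0) IMPLIES (NOT 1 IMPLIES 1)) -> 1
  row 14 [01110]: (((0 IMPLIES 1) OR 1) IMPLIES (NOT 0 IMPLIES 1)) -> 1
  row 15 [01111]: (((0 IMPLIES 1) OR 1) IMPLIES (NOT 1 IMPLIES 1)) -> 1
  row 16 [10000]: (((1 IMPLIES 0) OR 0) IMPLIES (NOT 0 IMPLIES 0)) -> 1
  row 17 [10001]: (((1 IMPLIES 0) OR 0) IMPLIES (NOT 1 IMPLIES 0)) -> 1
  row 18 [10010]: (((1 IMPLIES 0) OR 1) IMPLIES (NOT 0 IMPLIES 0)) -> 0
  row 19 [10011]: (((1 IMPLIES 0) OR 1) IMPLIES (NOT 1 IMPLIES 0)) -> 1
  row 20 [10100]: (((1 IMPLIES 0) OR 0) IMPLIES (NOT 0 IMPLIES 1)) -> 1
  row 21 [10101]: (((1 IMPLIES 0) OR 0) IMPLIES (NOT 1 IMPLIES 1)) -> 1
  row 22 [10110]: (((1 IMPLIES 0) OR 1) IMPLIES (NOT 0 IMPLIES 1)) -> 1
  row 23 [10111]: (((1 IMPLIES 0) OR 1) IMPLIES (NOT 1 IMPLIES 1)) -> 1
  row 24 [11000]: (((1 IMPLIES 1) OR 0) IMPLIES (NOT 0 IMPLIES 0)) -> 0
  row 25 [11001]: (((1 IMPLIES 1) OR 0) IMPLIES (NOT 1 IMPLIES 0)) -> 1
  row 26 [11010]: (((1 IMPLIES 1) OR 1) IMPLIES (NOT 0 IMPLIES 0)) -> 0
  row 27 [11011]: (((1 IMPLIES 1) OR 1) IMPLIES (NOT 1 IMPLIES 0)) -> 1
  row 28 [11100]: (((1 IMPLIES 1) OR 0) IMPLIES (NOT 0 IMPLIES 1)) -> 1
  row 29 [11101]: (((1 IMPLIES 1) OR 0) IMPLIES (NOT 1 IMPLIES 1)) -> 1
  row 30 [11110]: (((1 IMPLIES 1) OR 1) IMPLIES (NOT 0 IMPLIES 1)) -> 1
  row 31 [11111]: (((1 IMPLIES 1) OR 1) IMPLIES (NOT 1 IMPLIES 1)) -> 1
Full result column, 4 rows per line (a,b,c fixed per line; d,e runs 00..11 left to right):
  rows 0-3 [a,b,c=000]: 0101  = hex 5
  rows 4-7 [a,b,c=001]: 1111  = hex F
  rows 8-11 [a,b,c=010]: 0101  = hex 5
  rows 12-15 [a,b,c=011]: 1111  = hex F
  rows 16-19 [a,b,c=100]: 1101  = hex D
  rows 20-23 [a,b,c=101]: 1111  = hex F
  rows 24-27 [a,b,c=110]: 0101  = hex 5
  rows 28-31 [a,b,c=111]: 1111  = hex F
Output column (row 0 .. row 31) = 01011111010111111101111101011111
Output column grouped in 4s = 0101 1111 0101 1111 1101 1111 0101 1111 = 0x5F5FDF5F
Convert to decimal digit by digit (value = value*16 + digit):
  5 -> 5
  5*16 + 15 (F) = 95
  95*16 + 5 = 1525
  1525*16 + 15 (F) = 24415
  24415*16 + 13 (D) = 390653
  390653*16 + 15 (F) = 6250463
  6250463*16 + 5 = 100007413
  100007413*16 + 15 (F) = 1600118623
Decimal = 1600118623

1600118623


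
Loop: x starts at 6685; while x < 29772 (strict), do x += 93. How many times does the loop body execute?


Step 1: x goes from 6685 toward 29772 by 93; the body runs while x<29772, so iterations = ceil((bound-start)/step)
Step 2: Distance=23087
Step 3: ceil(23087/93)=249

249


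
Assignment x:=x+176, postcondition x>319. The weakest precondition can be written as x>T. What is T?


Formula: wp(x:=E, P) = P[E/x] (substitute E for x in postcondition)
Step 1: Postcondition: x>319
Step 2: Substitute x+176 for x: x+176>319
Step 3: Solve for x: x > 319-176 = 143

143


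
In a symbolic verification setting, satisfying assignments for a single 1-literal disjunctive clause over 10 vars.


Step 1: Total=2^10=1024
Step 2: Unsat when all 1 false: 2^9=512
Step 3: Sat=1024-512=512

512


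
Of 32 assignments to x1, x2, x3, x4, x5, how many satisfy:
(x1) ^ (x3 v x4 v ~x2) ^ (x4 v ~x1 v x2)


CNF with 3 clauses over 5 vars (32 assignments).
An assignment satisfies CNF iff every clause has >=1 true literal.
Check each row (bits = x1,x2,x3,x4,x5; clause T/F shown):
  row 0 [00000]: clauses=FTT -> 0
  row 1 [00001]: clauses=FTT -> 0
  row 2 [00010]: clauses=FTT -> 0
  row 3 [00011]: clauses=FTT -> 0
  row 4 [00100]: clauses=FTT -> 0
  row 5 [00101]: clauses=FTT -> 0
  row 6 [00110]: clauses=FTT -> 0
  row 7 [00111]: clauses=FTT -> 0
  row 8 [01000]: clauses=FFT -> 0
  row 9 [01001]: clauses=FFT -> 0
  row 10 [01010]: clauses=FTT -> 0
  row 11 [01011]: clauses=FTT -> 0
  row 12 [01100]: clauses=FTT -> 0
  row 13 [01101]: clauses=FTT -> 0
  row 14 [01110]: clauses=FTT -> 0
  row 15 [01111]: clauses=FTT -> 0
  row 16 [10000]: clauses=TTF -> 0
  row 17 [10001]: clauses=TTF -> 0
  row 18 [10010]: clauses=TTT -> 1
  row 19 [10011]: clauses=TTT -> 1
  row 20 [10100]: clauses=TTF -> 0
  row 21 [10101]: clauses=TTF -> 0
  row 22 [10110]: clauses=TTT -> 1
  row 23 [10111]: clauses=TTT -> 1
  row 24 [11000]: clauses=TFT -> 0
  row 25 [11001]: clauses=TFT -> 0
  row 26 [11010]: clauses=TTT -> 1
  row 27 [11011]: clauses=TTT -> 1
  row 28 [11100]: clauses=TTT -> 1
  row 29 [11101]: clauses=TTT -> 1
  row 30 [11110]: clauses=TTT -> 1
  row 31 [11111]: clauses=TTT -> 1
Full result column, 8 rows per line (x1,x2 fixed per line; x3,x4,x5 runs 000..111 left to right):
  rows 0-7 [x1,x2=00]: 00000000  (ones: 0)
  rows 8-15 [x1,x2=01]: 00000000  (ones: 0)
  rows 16-23 [x1,x2=10]: 00110011  (ones: 4)
  rows 24-31 [x1,x2=11]: 00111111  (ones: 6)
Satisfying assignments = 0+0+4+6 = 10

10


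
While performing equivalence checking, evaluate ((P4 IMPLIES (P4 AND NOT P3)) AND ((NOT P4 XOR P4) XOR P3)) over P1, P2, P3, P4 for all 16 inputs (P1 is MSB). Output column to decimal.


Formula: ((P4 IMPLIES (P4 AND NOT P3)) AND ((NOT P4 XOR P4) XOR P3)) over P1, P2, P3, P4 (16 rows)
Evaluate each row (bits = P1,P2,P3,P4, MSB first):
  row 0 [0000]: ((0 IMPLIES (0 AND NOT 0)) AND ((NOT 0 XOR 0) XOR 0)) -> 1
  row 1 [0001]: ((1 IMPLIES (1 AND NOT 0)) AND ((NOT 1 XOR 1) XOR 0)) -> 1
  row 2 [0010]: ((0 IMPLIES (0 AND NOT 1)) AND ((NOT 0 XOR 0) XOR 1)) -> 0
  row 3 [0011]: ((1 IMPLIES (1 AND NOT 1)) AND ((NOT 1 XOR 1) XOR 1)) -> 0
  row 4 [0100]: ((0 IMPLIES (0 AND NOT 0)) AND ((NOT 0 XOR 0) XOR 0)) -> 1
  row 5 [0101]: ((1 IMPLIES (1 AND NOT 0)) AND ((NOT 1 XOR 1) XOR 0)) -> 1
  row 6 [0110]: ((0 IMPLIES (0 AND NOT 1)) AND ((NOT 0 XOR 0) XOR 1)) -> 0
  row 7 [0111]: ((1 IMPLIES (1 AND NOT 1)) AND ((NOT 1 XOR 1) XOR 1)) -> 0
  row 8 [1000]: ((0 IMPLIES (0 AND NOT 0)) AND ((NOT 0 XOR 0) XOR 0)) -> 1
  row 9 [1001]: ((1 IMPLIES (1 AND NOT 0)) AND ((NOT 1 XOR 1) XOR 0)) -> 1
  row 10 [1010]: ((0 IMPLIES (0 AND NOT 1)) AND ((NOT 0 XOR 0) XOR 1)) -> 0
  row 11 [1011]: ((1 IMPLIES (1 AND NOT 1)) AND ((NOT 1 XOR 1) XOR 1)) -> 0
  row 12 [1100]: ((0 IMPLIES (0 AND NOT 0)) AND ((NOT 0 XOR 0) XOR 0)) -> 1
  row 13 [1101]: ((1 IMPLIES (1 AND NOT 0)) AND ((NOT 1 XOR 1) XOR 0)) -> 1
  row 14 [1110]: ((0 IMPLIES (0 AND NOT 1)) AND ((NOT 0 XOR 0) XOR 1)) -> 0
  row 15 [1111]: ((1 IMPLIES (1 AND NOT 1)) AND ((NOT 1 XOR 1) XOR 1)) -> 0
Full result column, 4 rows per line (P1,P2 fixed per line; P3,P4 runs 00..11 left to right):
  rows 0-3 [P1,P2=00]: 1100  = hex C
  rows 4-7 [P1,P2=01]: 1100  = hex C
  rows 8-11 [P1,P2=10]: 1100  = hex C
  rows 12-15 [P1,P2=11]: 1100  = hex C
Output column (row 0 .. row 15) = 1100110011001100
Output column grouped in 4s = 1100 1100 1100 1100 = 0xCCCC
Convert to decimal digit by digit (value = value*16 + digit):
  C -> 12
  12*16 + 12 (C) = 204
  204*16 + 12 (C) = 3276
  3276*16 + 12 (C) = 52428
Decimal = 52428

52428


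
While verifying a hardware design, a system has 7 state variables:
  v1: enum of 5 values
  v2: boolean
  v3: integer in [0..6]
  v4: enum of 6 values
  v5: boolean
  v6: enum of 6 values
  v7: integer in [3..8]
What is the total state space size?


State space = product of domain sizes of all variables.
Domain sizes:
  v1 (enum of 5 values): 5
  v2 (boolean): 2
  v3 (integer in [0..6]): 7
  v4 (enum of 6 values): 6
  v5 (boolean): 2
  v6 (enum of 6 values): 6
  v7 (integer in [3..8]): 6
Product = 5 * 2 * 7 * 6 * 2 * 6 * 6 = 30240

30240


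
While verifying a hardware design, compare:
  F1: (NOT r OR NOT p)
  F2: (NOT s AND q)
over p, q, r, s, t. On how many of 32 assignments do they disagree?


F1 = (NOT r OR NOT p)
F2 = (NOT s AND q)
Evaluate both on each of 32 rows (bits = p,q,r,s,t):
  row 0 [00000]: F1=1 F2=0 (differ) -> 1
  row 1 [00001]: F1=1 F2=0 (differ) -> 1
  row 2 [00010]: F1=1 F2=0 (differ) -> 1
  row 3 [00011]: F1=1 F2=0 (differ) -> 1
  row 4 [00100]: F1=1 F2=0 (differ) -> 1
  row 5 [00101]: F1=1 F2=0 (differ) -> 1
  row 6 [00110]: F1=1 F2=0 (differ) -> 1
  row 7 [00111]: F1=1 F2=0 (differ) -> 1
  row 8 [01000]: F1=1 F2=1 -> 0
  row 9 [01001]: F1=1 F2=1 -> 0
  row 10 [01010]: F1=1 F2=0 (differ) -> 1
  row 11 [01011]: F1=1 F2=0 (differ) -> 1
  row 12 [01100]: F1=1 F2=1 -> 0
  row 13 [01101]: F1=1 F2=1 -> 0
  row 14 [01110]: F1=1 F2=0 (differ) -> 1
  row 15 [01111]: F1=1 F2=0 (differ) -> 1
  row 16 [10000]: F1=1 F2=0 (differ) -> 1
  row 17 [10001]: F1=1 F2=0 (differ) -> 1
  row 18 [10010]: F1=1 F2=0 (differ) -> 1
  row 19 [10011]: F1=1 F2=0 (differ) -> 1
  row 20 [10100]: F1=0 F2=0 -> 0
  row 21 [10101]: F1=0 F2=0 -> 0
  row 22 [10110]: F1=0 F2=0 -> 0
  row 23 [10111]: F1=0 F2=0 -> 0
  row 24 [11000]: F1=1 F2=1 -> 0
  row 25 [11001]: F1=1 F2=1 -> 0
  row 26 [11010]: F1=1 F2=0 (differ) -> 1
  row 27 [11011]: F1=1 F2=0 (differ) -> 1
  row 28 [11100]: F1=0 F2=1 (differ) -> 1
  row 29 [11101]: F1=0 F2=1 (differ) -> 1
  row 30 [11110]: F1=0 F2=0 -> 0
  row 31 [11111]: F1=0 F2=0 -> 0
Full result column, 8 rows per line (p,q fixed per line; r,s,t runs 000..111 left to right):
  rows 0-7 [p,q=00]: 11111111  (ones: 8)
  rows 8-15 [p,q=01]: 00110011  (ones: 4)
  rows 16-23 [p,q=10]: 11110000  (ones: 4)
  rows 24-31 [p,q=11]: 00111100  (ones: 4)
Disagreements = 8+4+4+4 = 20

20


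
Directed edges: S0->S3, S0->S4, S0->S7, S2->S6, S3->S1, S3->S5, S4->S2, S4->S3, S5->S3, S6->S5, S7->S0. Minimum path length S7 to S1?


BFS layer-by-layer from S7:
  dist 0: {S7}
  dist 1: {S0}
  dist 2: {S3, S4}
  dist 3: {S1, S2, S5}
  -> S1 reached at distance 3
Shortest path length = 3

3


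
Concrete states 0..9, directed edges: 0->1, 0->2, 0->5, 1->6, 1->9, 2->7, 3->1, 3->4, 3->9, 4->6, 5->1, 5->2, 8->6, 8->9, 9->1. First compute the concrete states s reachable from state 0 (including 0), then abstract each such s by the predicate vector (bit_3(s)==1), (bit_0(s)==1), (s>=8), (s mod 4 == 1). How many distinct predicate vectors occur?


BFS from 0:
Concrete reachable: {0, 1, 2, 5, 6, 7, 9}
Abstract via predicates (bit_3(s)==1), (bit_0(s)==1), (s>=8), (s mod 4 == 1):
  (0,0,0,0) <- {0, 2, 6}
  (0,1,0,0) <- {7}
  (0,1,0,1) <- {1, 5}
  (1,1,1,1) <- {9}
Distinct abstract states = 4

4


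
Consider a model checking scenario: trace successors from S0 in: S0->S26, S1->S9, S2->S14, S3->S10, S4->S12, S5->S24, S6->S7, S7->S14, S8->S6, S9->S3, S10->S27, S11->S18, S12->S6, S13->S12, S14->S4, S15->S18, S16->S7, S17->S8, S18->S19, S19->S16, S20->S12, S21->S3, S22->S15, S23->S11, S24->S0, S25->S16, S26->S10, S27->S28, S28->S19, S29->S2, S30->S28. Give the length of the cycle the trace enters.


Trace from S0 until a state repeats:
  S0 -> S26 -> S10 -> S27 -> S28 -> S19 -> S16 -> S7 -> S14 -> S4 -> S12 -> S6 -> S7
S7 first seen at step 7, revisited at step 12.
Cycle length = 12 - 7 = 5

5


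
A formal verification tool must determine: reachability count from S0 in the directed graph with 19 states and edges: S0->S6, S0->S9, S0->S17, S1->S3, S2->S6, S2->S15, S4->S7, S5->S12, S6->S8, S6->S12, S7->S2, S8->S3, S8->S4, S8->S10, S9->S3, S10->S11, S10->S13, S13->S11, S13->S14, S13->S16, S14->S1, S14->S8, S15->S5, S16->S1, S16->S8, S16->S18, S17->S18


BFS from S0:
  layer 0: {S0}
  layer 1: {S6, S9, S17}
  layer 2: {S3, S8, S12, S18}
  layer 3: {S4, S10}
  layer 4: {S7, S11, S13}
  layer 5: {S2, S14, S16}
  layer 6: {S1, S15}
  layer 7: {S5}
Reachable set: {S0, S1, S2, S3, S4, S5, S6, S7, S8, S9, S10, S11, S12, S13, S14, S15, S16, S17, S18}
Count = 19

19


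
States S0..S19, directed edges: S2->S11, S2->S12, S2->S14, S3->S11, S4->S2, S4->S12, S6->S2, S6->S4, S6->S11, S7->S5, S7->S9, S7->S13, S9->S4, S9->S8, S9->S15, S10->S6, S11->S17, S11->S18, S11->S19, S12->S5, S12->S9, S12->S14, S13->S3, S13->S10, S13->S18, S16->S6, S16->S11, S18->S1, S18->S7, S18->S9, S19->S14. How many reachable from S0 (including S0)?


BFS from S0:
  layer 0: {S0}
Reachable set: {S0}
Count = 1

1


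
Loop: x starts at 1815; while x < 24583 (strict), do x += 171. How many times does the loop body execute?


Step 1: x goes from 1815 toward 24583 by 171; the body runs while x<24583, so iterations = ceil((bound-start)/step)
Step 2: Distance=22768
Step 3: ceil(22768/171)=134

134


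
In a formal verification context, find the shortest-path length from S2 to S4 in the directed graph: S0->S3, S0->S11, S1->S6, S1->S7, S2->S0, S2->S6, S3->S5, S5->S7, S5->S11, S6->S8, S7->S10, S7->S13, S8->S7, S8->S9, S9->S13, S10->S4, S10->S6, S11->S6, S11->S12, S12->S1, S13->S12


BFS layer-by-layer from S2:
  dist 0: {S2}
  dist 1: {S0, S6}
  dist 2: {S3, S8, S11}
  dist 3: {S5, S7, S9, S12}
  dist 4: {S1, S10, S13}
  dist 5: {S4}
  -> S4 reached at distance 5
Shortest path length = 5

5


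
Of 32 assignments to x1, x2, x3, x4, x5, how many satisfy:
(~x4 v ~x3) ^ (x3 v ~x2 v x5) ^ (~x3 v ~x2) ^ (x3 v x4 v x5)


CNF with 4 clauses over 5 vars (32 assignments).
An assignment satisfies CNF iff every clause has >=1 true literal.
Check each row (bits = x1,x2,x3,x4,x5; clause T/F shown):
  row 0 [00000]: clauses=TTTF -> 0
  row 1 [00001]: clauses=TTTT -> 1
  row 2 [00010]: clauses=TTTT -> 1
  row 3 [00011]: clauses=TTTT -> 1
  row 4 [00100]: clauses=TTTT -> 1
  row 5 [00101]: clauses=TTTT -> 1
  row 6 [00110]: clauses=FTTT -> 0
  row 7 [00111]: clauses=FTTT -> 0
  row 8 [01000]: clauses=TFTF -> 0
  row 9 [01001]: clauses=TTTT -> 1
  row 10 [01010]: clauses=TFTT -> 0
  row 11 [01011]: clauses=TTTT -> 1
  row 12 [01100]: clauses=TTFT -> 0
  row 13 [01101]: clauses=TTFT -> 0
  row 14 [01110]: clauses=FTFT -> 0
  row 15 [01111]: clauses=FTFT -> 0
  row 16 [10000]: clauses=TTTF -> 0
  row 17 [10001]: clauses=TTTT -> 1
  row 18 [10010]: clauses=TTTT -> 1
  row 19 [10011]: clauses=TTTT -> 1
  row 20 [10100]: clauses=TTTT -> 1
  row 21 [10101]: clauses=TTTT -> 1
  row 22 [10110]: clauses=FTTT -> 0
  row 23 [10111]: clauses=FTTT -> 0
  row 24 [11000]: clauses=TFTF -> 0
  row 25 [11001]: clauses=TTTT -> 1
  row 26 [11010]: clauses=TFTT -> 0
  row 27 [11011]: clauses=TTTT -> 1
  row 28 [11100]: clauses=TTFT -> 0
  row 29 [11101]: clauses=TTFT -> 0
  row 30 [11110]: clauses=FTFT -> 0
  row 31 [11111]: clauses=FTFT -> 0
Full result column, 8 rows per line (x1,x2 fixed per line; x3,x4,x5 runs 000..111 left to right):
  rows 0-7 [x1,x2=00]: 01111100  (ones: 5)
  rows 8-15 [x1,x2=01]: 01010000  (ones: 2)
  rows 16-23 [x1,x2=10]: 01111100  (ones: 5)
  rows 24-31 [x1,x2=11]: 01010000  (ones: 2)
Satisfying assignments = 5+2+5+2 = 14

14


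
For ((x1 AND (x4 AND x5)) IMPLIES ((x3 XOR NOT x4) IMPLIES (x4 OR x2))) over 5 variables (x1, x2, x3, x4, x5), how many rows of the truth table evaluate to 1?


Formula: ((x1 AND (x4 AND x5)) IMPLIES ((x3 XOR NOT x4) IMPLIES (x4 OR x2))) over 5 vars (32 rows)
Evaluate each row (x1, x2, x3, x4, x5 as bits, MSB first):
  row 0 [00000]: ((0 AND (0 AND 0)) IMPLIES ((0 XOR NOT 0) IMPLIES (0 OR 0))) -> 1
  row 1 [00001]: ((0 AND (0 AND 1)) IMPLIES ((0 XOR NOT 0) IMPLIES (0 OR 0))) -> 1
  row 2 [00010]: ((0 AND (1 AND 0)) IMPLIES ((0 XOR NOT 1) IMPLIES (1 OR 0))) -> 1
  row 3 [00011]: ((0 AND (1 AND 1)) IMPLIES ((0 XOR NOT 1) IMPLIES (1 OR 0))) -> 1
  row 4 [00100]: ((0 AND (0 AND 0)) IMPLIES ((1 XOR NOT 0) IMPLIES (0 OR 0))) -> 1
  row 5 [00101]: ((0 AND (0 AND 1)) IMPLIES ((1 XOR NOT 0) IMPLIES (0 OR 0))) -> 1
  row 6 [00110]: ((0 AND (1 AND 0)) IMPLIES ((1 XOR NOT 1) IMPLIES (1 OR 0))) -> 1
  row 7 [00111]: ((0 AND (1 AND 1)) IMPLIES ((1 XOR NOT 1) IMPLIES (1 OR 0))) -> 1
  row 8 [01000]: ((0 AND (0 AND 0)) IMPLIES ((0 XOR NOT 0) IMPLIES (0 OR 1))) -> 1
  row 9 [01001]: ((0 AND (0 AND 1)) IMPLIES ((0 XOR NOT 0) IMPLIES (0 OR 1))) -> 1
  row 10 [01010]: ((0 AND (1 AND 0)) IMPLIES ((0 XOR NOT 1) IMPLIES (1 OR 1))) -> 1
  row 11 [01011]: ((0 AND (1 AND 1)) IMPLIES ((0 XOR NOT 1) IMPLIES (1 OR 1))) -> 1
  row 12 [01100]: ((0 AND (0 AND 0)) IMPLIES ((1 XOR NOT 0) IMPLIES (0 OR 1))) -> 1
  row 13 [01101]: ((0 AND (0 AND 1)) IMPLIES ((1 XOR NOT 0) IMPLIES (0 OR 1))) -> 1
  row 14 [01110]: ((0 AND (1 AND 0)) IMPLIES ((1 XOR NOT 1) IMPLIES (1 OR 1))) -> 1
  row 15 [01111]: ((0 AND (1 AND 1)) IMPLIES ((1 XOR NOT 1) IMPLIES (1 OR 1))) -> 1
  row 16 [10000]: ((1 AND (0 AND 0)) IMPLIES ((0 XOR NOT 0) IMPLIES (0 OR 0))) -> 1
  row 17 [10001]: ((1 AND (0 AND 1)) IMPLIES ((0 XOR NOT 0) IMPLIES (0 OR 0))) -> 1
  row 18 [10010]: ((1 AND (1 AND 0)) IMPLIES ((0 XOR NOT 1) IMPLIES (1 OR 0))) -> 1
  row 19 [10011]: ((1 AND (1 AND 1)) IMPLIES ((0 XOR NOT 1) IMPLIES (1 OR 0))) -> 1
  row 20 [10100]: ((1 AND (0 AND 0)) IMPLIES ((1 XOR NOT 0) IMPLIES (0 OR 0))) -> 1
  row 21 [10101]: ((1 AND (0 AND 1)) IMPLIES ((1 XOR NOT 0) IMPLIES (0 OR 0))) -> 1
  row 22 [10110]: ((1 AND (1 AND 0)) IMPLIES ((1 XOR NOT 1) IMPLIES (1 OR 0))) -> 1
  row 23 [10111]: ((1 AND (1 AND 1)) IMPLIES ((1 XOR NOT 1) IMPLIES (1 OR 0))) -> 1
  row 24 [11000]: ((1 AND (0 AND 0)) IMPLIES ((0 XOR NOT 0) IMPLIES (0 OR 1))) -> 1
  row 25 [11001]: ((1 AND (0 AND 1)) IMPLIES ((0 XOR NOT 0) IMPLIES (0 OR 1))) -> 1
  row 26 [11010]: ((1 AND (1 AND 0)) IMPLIES ((0 XOR NOT 1) IMPLIES (1 OR 1))) -> 1
  row 27 [11011]: ((1 AND (1 AND 1)) IMPLIES ((0 XOR NOT 1) IMPLIES (1 OR 1))) -> 1
  row 28 [11100]: ((1 AND (0 AND 0)) IMPLIES ((1 XOR NOT 0) IMPLIES (0 OR 1))) -> 1
  row 29 [11101]: ((1 AND (0 AND 1)) IMPLIES ((1 XOR NOT 0) IMPLIES (0 OR 1))) -> 1
  row 30 [11110]: ((1 AND (1 AND 0)) IMPLIES ((1 XOR NOT 1) IMPLIES (1 OR 1))) -> 1
  row 31 [11111]: ((1 AND (1 AND 1)) IMPLIES ((1 XOR NOT 1) IMPLIES (1 OR 1))) -> 1
Full result column, 8 rows per line (x1,x2 fixed per line; x3,x4,x5 runs 000..111 left to right):
  rows 0-7 [x1,x2=00]: 11111111  (ones: 8)
  rows 8-15 [x1,x2=01]: 11111111  (ones: 8)
  rows 16-23 [x1,x2=10]: 11111111  (ones: 8)
  rows 24-31 [x1,x2=11]: 11111111  (ones: 8)
Count of 1-rows = 8+8+8+8 = 32

32


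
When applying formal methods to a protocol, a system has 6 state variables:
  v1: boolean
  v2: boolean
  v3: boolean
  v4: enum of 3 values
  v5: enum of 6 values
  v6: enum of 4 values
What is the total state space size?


State space = product of domain sizes of all variables.
Domain sizes:
  v1 (boolean): 2
  v2 (boolean): 2
  v3 (boolean): 2
  v4 (enum of 3 values): 3
  v5 (enum of 6 values): 6
  v6 (enum of 4 values): 4
Product = 2 * 2 * 2 * 3 * 6 * 4 = 576

576


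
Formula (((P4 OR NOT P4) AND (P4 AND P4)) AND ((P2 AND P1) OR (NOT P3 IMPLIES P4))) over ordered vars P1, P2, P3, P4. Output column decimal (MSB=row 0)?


Formula: (((P4 OR NOT P4) AND (P4 AND P4)) AND ((P2 AND P1) OR (NOT P3 IMPLIES P4))) over P1, P2, P3, P4 (16 rows)
Evaluate each row (bits = P1,P2,P3,P4, MSB first):
  row 0 [0000]: (((0 OR NOT 0) AND (0 AND 0)) AND ((0 AND 0) OR (NOT 0 IMPLIES 0))) -> 0
  row 1 [0001]: (((1 OR NOT 1) AND (1 AND 1)) AND ((0 AND 0) OR (NOT 0 IMPLIES 1))) -> 1
  row 2 [0010]: (((0 OR NOT 0) AND (0 AND 0)) AND ((0 AND 0) OR (NOT 1 IMPLIES 0))) -> 0
  row 3 [0011]: (((1 OR NOT 1) AND (1 AND 1)) AND ((0 AND 0) OR (NOT 1 IMPLIES 1))) -> 1
  row 4 [0100]: (((0 OR NOT 0) AND (0 AND 0)) AND ((1 AND 0) OR (NOT 0 IMPLIES 0))) -> 0
  row 5 [0101]: (((1 OR NOT 1) AND (1 AND 1)) AND ((1 AND 0) OR (NOT 0 IMPLIES 1))) -> 1
  row 6 [0110]: (((0 OR NOT 0) AND (0 AND 0)) AND ((1 AND 0) OR (NOT 1 IMPLIES 0))) -> 0
  row 7 [0111]: (((1 OR NOT 1) AND (1 AND 1)) AND ((1 AND 0) OR (NOT 1 IMPLIES 1))) -> 1
  row 8 [1000]: (((0 OR NOT 0) AND (0 AND 0)) AND ((0 AND 1) OR (NOT 0 IMPLIES 0))) -> 0
  row 9 [1001]: (((1 OR NOT 1) AND (1 AND 1)) AND ((0 AND 1) OR (NOT 0 IMPLIES 1))) -> 1
  row 10 [1010]: (((0 OR NOT 0) AND (0 AND 0)) AND ((0 AND 1) OR (NOT 1 IMPLIES 0))) -> 0
  row 11 [1011]: (((1 OR NOT 1) AND (1 AND 1)) AND ((0 AND 1) OR (NOT 1 IMPLIES 1))) -> 1
  row 12 [1100]: (((0 OR NOT 0) AND (0 AND 0)) AND ((1 AND 1) OR (NOT 0 IMPLIES 0))) -> 0
  row 13 [1101]: (((1 OR NOT 1) AND (1 AND 1)) AND ((1 AND 1) OR (NOT 0 IMPLIES 1))) -> 1
  row 14 [1110]: (((0 OR NOT 0) AND (0 AND 0)) AND ((1 AND 1) OR (NOT 1 IMPLIES 0))) -> 0
  row 15 [1111]: (((1 OR NOT 1) AND (1 AND 1)) AND ((1 AND 1) OR (NOT 1 IMPLIES 1))) -> 1
Full result column, 4 rows per line (P1,P2 fixed per line; P3,P4 runs 00..11 left to right):
  rows 0-3 [P1,P2=00]: 0101  = hex 5
  rows 4-7 [P1,P2=01]: 0101  = hex 5
  rows 8-11 [P1,P2=10]: 0101  = hex 5
  rows 12-15 [P1,P2=11]: 0101  = hex 5
Output column (row 0 .. row 15) = 0101010101010101
Output column grouped in 4s = 0101 0101 0101 0101 = 0x5555
Convert to decimal digit by digit (value = value*16 + digit):
  5 -> 5
  5*16 + 5 = 85
  85*16 + 5 = 1365
  1365*16 + 5 = 21845
Decimal = 21845

21845


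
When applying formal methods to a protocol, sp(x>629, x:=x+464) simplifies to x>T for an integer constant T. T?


Formula: sp(P, x:=E) = exists old_x. (x = E[old_x/x]) AND P[old_x/x] (old_x is the value of x before the assignment; eliminate old_x by solving x = E[old_x/x] for old_x)
Step 1: Precondition P: x>629, i.e. old_x > 629
Step 2: Assignment gives x = old_x + 464, so old_x = x - 464
Step 3: Substitute into P: x - 464 > 629
Step 4: Simplify: x > 629+464 = 1093

1093


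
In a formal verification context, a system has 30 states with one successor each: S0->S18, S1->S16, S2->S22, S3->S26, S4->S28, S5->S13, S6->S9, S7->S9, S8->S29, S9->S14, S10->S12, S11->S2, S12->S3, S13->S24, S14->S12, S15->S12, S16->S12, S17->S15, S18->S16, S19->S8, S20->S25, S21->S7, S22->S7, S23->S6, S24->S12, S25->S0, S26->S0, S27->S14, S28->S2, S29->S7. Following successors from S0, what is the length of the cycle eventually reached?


Trace from S0 until a state repeats:
  S0 -> S18 -> S16 -> S12 -> S3 -> S26 -> S0
S0 first seen at step 0, revisited at step 6.
Cycle length = 6 - 0 = 6

6


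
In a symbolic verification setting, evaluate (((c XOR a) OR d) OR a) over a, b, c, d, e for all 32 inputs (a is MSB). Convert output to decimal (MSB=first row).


Formula: (((c XOR a) OR d) OR a) over a, b, c, d, e (32 rows)
Evaluate each row (bits = a,b,c,d,e, MSB first):
  row 0 [00000]: (((0 XOR 0) OR 0) OR 0) -> 0
  row 1 [00001]: (((0 XOR 0) OR 0) OR 0) -> 0
  row 2 [00010]: (((0 XOR 0) OR 1) OR 0) -> 1
  row 3 [00011]: (((0 XOR 0) OR 1) OR 0) -> 1
  row 4 [00100]: (((1 XOR 0) OR 0) OR 0) -> 1
  row 5 [00101]: (((1 XOR 0) OR 0) OR 0) -> 1
  row 6 [00110]: (((1 XOR 0) OR 1) OR 0) -> 1
  row 7 [00111]: (((1 XOR 0) OR 1) OR 0) -> 1
  row 8 [01000]: (((0 XOR 0) OR 0) OR 0) -> 0
  row 9 [01001]: (((0 XOR 0) OR 0) OR 0) -> 0
  row 10 [01010]: (((0 XOR 0) OR 1) OR 0) -> 1
  row 11 [01011]: (((0 XOR 0) OR 1) OR 0) -> 1
  row 12 [01100]: (((1 XOR 0) OR 0) OR 0) -> 1
  row 13 [01101]: (((1 XOR 0) OR 0) OR 0) -> 1
  row 14 [01110]: (((1 XOR 0) OR 1) OR 0) -> 1
  row 15 [01111]: (((1 XOR 0) OR 1) OR 0) -> 1
  row 16 [10000]: (((0 XOR 1) OR 0) OR 1) -> 1
  row 17 [10001]: (((0 XOR 1) OR 0) OR 1) -> 1
  row 18 [10010]: (((0 XOR 1) OR 1) OR 1) -> 1
  row 19 [10011]: (((0 XOR 1) OR 1) OR 1) -> 1
  row 20 [10100]: (((1 XOR 1) OR 0) OR 1) -> 1
  row 21 [10101]: (((1 XOR 1) OR 0) OR 1) -> 1
  row 22 [10110]: (((1 XOR 1) OR 1) OR 1) -> 1
  row 23 [10111]: (((1 XOR 1) OR 1) OR 1) -> 1
  row 24 [11000]: (((0 XOR 1) OR 0) OR 1) -> 1
  row 25 [11001]: (((0 XOR 1) OR 0) OR 1) -> 1
  row 26 [11010]: (((0 XOR 1) OR 1) OR 1) -> 1
  row 27 [11011]: (((0 XOR 1) OR 1) OR 1) -> 1
  row 28 [11100]: (((1 XOR 1) OR 0) OR 1) -> 1
  row 29 [11101]: (((1 XOR 1) OR 0) OR 1) -> 1
  row 30 [11110]: (((1 XOR 1) OR 1) OR 1) -> 1
  row 31 [11111]: (((1 XOR 1) OR 1) OR 1) -> 1
Full result column, 4 rows per line (a,b,c fixed per line; d,e runs 00..11 left to right):
  rows 0-3 [a,b,c=000]: 0011  = hex 3
  rows 4-7 [a,b,c=001]: 1111  = hex F
  rows 8-11 [a,b,c=010]: 0011  = hex 3
  rows 12-15 [a,b,c=011]: 1111  = hex F
  rows 16-19 [a,b,c=100]: 1111  = hex F
  rows 20-23 [a,b,c=101]: 1111  = hex F
  rows 24-27 [a,b,c=110]: 1111  = hex F
  rows 28-31 [a,b,c=111]: 1111  = hex F
Output column (row 0 .. row 31) = 00111111001111111111111111111111
Output column grouped in 4s = 0011 1111 0011 1111 1111 1111 1111 1111 = 0x3F3FFFFF
Convert to decimal digit by digit (value = value*16 + digit):
  3 -> 3
  3*16 + 15 (F) = 63
  63*16 + 3 = 1011
  1011*16 + 15 (F) = 16191
  16191*16 + 15 (F) = 259071
  259071*16 + 15 (F) = 4145151
  4145151*16 + 15 (F) = 66322431
  66322431*16 + 15 (F) = 1061158911
Decimal = 1061158911

1061158911


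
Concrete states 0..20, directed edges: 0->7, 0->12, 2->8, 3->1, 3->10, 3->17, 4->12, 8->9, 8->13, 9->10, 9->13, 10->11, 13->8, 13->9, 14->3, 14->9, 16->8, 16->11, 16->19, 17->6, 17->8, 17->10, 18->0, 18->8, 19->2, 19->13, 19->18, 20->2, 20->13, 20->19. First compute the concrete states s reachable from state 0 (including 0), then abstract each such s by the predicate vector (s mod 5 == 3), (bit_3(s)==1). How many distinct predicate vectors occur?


BFS from 0:
Concrete reachable: {0, 7, 12}
Abstract via predicates (s mod 5 == 3), (bit_3(s)==1):
  (0,0) <- {0, 7}
  (0,1) <- {12}
Distinct abstract states = 2

2


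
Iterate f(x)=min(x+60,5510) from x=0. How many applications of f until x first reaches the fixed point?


Step 1: x=0, cap=5510, increment=60
Step 2: x grows by 60 each step until capped at 5510; fixed point is x=5510
Step 3: iterations = ceil(5510/60) = 92

92


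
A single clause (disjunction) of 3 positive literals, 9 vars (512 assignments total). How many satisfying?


Step 1: Total=2^9=512
Step 2: Unsat when all 3 false: 2^6=64
Step 3: Sat=512-64=448

448


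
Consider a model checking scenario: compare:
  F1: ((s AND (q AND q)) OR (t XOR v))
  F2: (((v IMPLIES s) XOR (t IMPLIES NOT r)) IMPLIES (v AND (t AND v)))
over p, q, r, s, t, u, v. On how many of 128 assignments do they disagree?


F1 = ((s AND (q AND q)) OR (t XOR v))
F2 = (((v IMPLIES s) XOR (t IMPLIES NOT r)) IMPLIES (v AND (t AND v)))
Evaluate both on each of 128 rows (bits = p,q,r,s,t,u,v):
  row 0 [0000000]: F1=0 F2=1 (differ) -> 1
  row 1 [0000001]: F1=1 F2=0 (differ) -> 1
  row 2 [0000010]: F1=0 F2=1 (differ) -> 1
  row 3 [0000011]: F1=1 F2=0 (differ) -> 1
  row 4 [0000100]: F1=1 F2=1 -> 0
  (every remaining row is evaluated the same way; all 128 results are listed next)
Full result column, 8 rows per line (p,q,r,s fixed per line; t,u,v runs 000..111 left to right):
  rows 0-7 [p,q,r,s=0000]: 11110101  (ones: 6)
  rows 8-15 [p,q,r,s=0001]: 10100101  (ones: 4)
  rows 16-23 [p,q,r,s=0010]: 11111111  (ones: 8)
  rows 24-31 [p,q,r,s=0011]: 10101111  (ones: 6)
  rows 32-39 [p,q,r,s=0100]: 11110101  (ones: 6)
  rows 40-47 [p,q,r,s=0101]: 00000000  (ones: 0)
  rows 48-55 [p,q,r,s=0110]: 11111111  (ones: 8)
  rows 56-63 [p,q,r,s=0111]: 00001010  (ones: 2)
  rows 64-71 [p,q,r,s=1000]: 11110101  (ones: 6)
  rows 72-79 [p,q,r,s=1001]: 10100101  (ones: 4)
  rows 80-87 [p,q,r,s=1010]: 11111111  (ones: 8)
  rows 88-95 [p,q,r,s=1011]: 10101111  (ones: 6)
  rows 96-103 [p,q,r,s=1100]: 11110101  (ones: 6)
  rows 104-111 [p,q,r,s=1101]: 00000000  (ones: 0)
  rows 112-119 [p,q,r,s=1110]: 11111111  (ones: 8)
  rows 120-127 [p,q,r,s=1111]: 00001010  (ones: 2)
Disagreements = 6+4+8+6+6+0+8+2+6+4+8+6+6+0+8+2 = 80

80


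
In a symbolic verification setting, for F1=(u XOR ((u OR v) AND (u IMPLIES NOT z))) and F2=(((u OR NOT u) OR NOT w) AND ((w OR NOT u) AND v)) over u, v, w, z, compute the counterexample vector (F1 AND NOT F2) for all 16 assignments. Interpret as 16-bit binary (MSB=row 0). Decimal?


F1 = (u XOR ((u OR v) AND (u IMPLIES NOT z)))
F2 = (((u OR NOT u) OR NOT w) AND ((w OR NOT u) AND v))
Counterexample to F1=>F2 is where F1=1 and F2=0.
Evaluate each row (bits = u,v,w,z, MSB first):
  row 0 [0000]: F1=0 F2=0 -> F1&~F2 -> 0
  row 1 [0001]: F1=0 F2=0 -> F1&~F2 -> 0
  row 2 [0010]: F1=0 F2=0 -> F1&~F2 -> 0
  row 3 [0011]: F1=0 F2=0 -> F1&~F2 -> 0
  row 4 [0100]: F1=1 F2=1 -> F1&~F2 -> 0
  row 5 [0101]: F1=1 F2=1 -> F1&~F2 -> 0
  row 6 [0110]: F1=1 F2=1 -> F1&~F2 -> 0
  row 7 [0111]: F1=1 F2=1 -> F1&~F2 -> 0
  row 8 [1000]: F1=0 F2=0 -> F1&~F2 -> 0
  row 9 [1001]: F1=1 F2=0 -> F1&~F2 -> 1
  row 10 [1010]: F1=0 F2=0 -> F1&~F2 -> 0
  row 11 [1011]: F1=1 F2=0 -> F1&~F2 -> 1
  row 12 [1100]: F1=0 F2=0 -> F1&~F2 -> 0
  row 13 [1101]: F1=1 F2=0 -> F1&~F2 -> 1
  row 14 [1110]: F1=0 F2=1 -> F1&~F2 -> 0
  row 15 [1111]: F1=1 F2=1 -> F1&~F2 -> 0
Full result column, 4 rows per line (u,v fixed per line; w,z runs 00..11 left to right):
  rows 0-3 [u,v=00]: 0000  = hex 0
  rows 4-7 [u,v=01]: 0000  = hex 0
  rows 8-11 [u,v=10]: 0101  = hex 5
  rows 12-15 [u,v=11]: 0100  = hex 4
Counterexample vector (row 0 .. row 15) = 0000000001010100
Output column grouped in 4s = 0000 0000 0101 0100 = 0x0054
Convert to decimal digit by digit (value = value*16 + digit):
  0 -> 0
  0*16 + 0 = 0
  0*16 + 5 = 5
  5*16 + 4 = 84
Decimal = 84

84


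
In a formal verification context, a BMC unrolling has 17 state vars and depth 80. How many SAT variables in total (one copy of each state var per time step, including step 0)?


BMC unrolls to depth k, creating one copy of each state var for steps 0..k.
Step count = 80 + 1 = 81 (steps 0 through 80)
Vars per step = 17
Total = 17 * 81 = 1377

1377


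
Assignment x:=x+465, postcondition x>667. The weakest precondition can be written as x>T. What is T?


Formula: wp(x:=E, P) = P[E/x] (substitute E for x in postcondition)
Step 1: Postcondition: x>667
Step 2: Substitute x+465 for x: x+465>667
Step 3: Solve for x: x > 667-465 = 202

202


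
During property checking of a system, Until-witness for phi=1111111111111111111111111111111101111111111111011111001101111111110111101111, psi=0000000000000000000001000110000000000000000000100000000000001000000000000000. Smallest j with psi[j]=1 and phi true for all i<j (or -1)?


(phi U psi) at 0: need smallest j with psi[j]=1 and phi[i]=1 for all i in [0,j).
Scan from step 0:
  step 0: phi=1, psi=0 -> continue
  step 1: phi=1, psi=0 -> continue
  step 2: phi=1, psi=0 -> continue
  step 3: phi=1, psi=0 -> continue
  step 21: psi=1 and phi held for [0,21) -> witness found
Witness step = 21

21


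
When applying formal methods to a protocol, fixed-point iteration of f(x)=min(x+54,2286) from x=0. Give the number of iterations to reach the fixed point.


Step 1: x=0, cap=2286, increment=54
Step 2: x grows by 54 each step until capped at 2286; fixed point is x=2286
Step 3: iterations = ceil(2286/54) = 43

43


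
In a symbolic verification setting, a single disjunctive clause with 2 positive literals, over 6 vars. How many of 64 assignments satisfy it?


Step 1: Total=2^6=64
Step 2: Unsat when all 2 false: 2^4=16
Step 3: Sat=64-16=48

48
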